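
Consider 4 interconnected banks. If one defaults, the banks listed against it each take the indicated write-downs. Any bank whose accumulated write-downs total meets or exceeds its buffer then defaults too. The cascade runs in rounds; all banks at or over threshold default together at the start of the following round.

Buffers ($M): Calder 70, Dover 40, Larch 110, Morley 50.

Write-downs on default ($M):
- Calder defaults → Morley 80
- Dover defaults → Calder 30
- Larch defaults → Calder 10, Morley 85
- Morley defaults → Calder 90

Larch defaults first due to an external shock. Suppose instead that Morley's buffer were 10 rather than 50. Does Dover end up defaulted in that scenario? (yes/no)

no

With Morley's buffer at 10:
Round 1 — Larch defaults (initial).
  Calder: +10 → 10 < 70
  Morley: +85 → 85 ≥ 10
Round 2 — Morley defaults.
  Calder: +90 → 100 ≥ 70
Round 3 — Calder defaults.
No further defaults.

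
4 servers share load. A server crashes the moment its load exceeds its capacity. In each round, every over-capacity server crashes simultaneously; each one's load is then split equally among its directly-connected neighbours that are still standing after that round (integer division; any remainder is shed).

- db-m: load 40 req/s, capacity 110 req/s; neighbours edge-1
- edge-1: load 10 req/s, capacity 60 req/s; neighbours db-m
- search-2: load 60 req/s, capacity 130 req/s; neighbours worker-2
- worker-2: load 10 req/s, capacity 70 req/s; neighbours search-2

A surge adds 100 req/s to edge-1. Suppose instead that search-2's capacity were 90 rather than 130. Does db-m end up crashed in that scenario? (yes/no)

With search-2's capacity at 90:
Round 1 — edge-1 at 110 > 60. edge-1 crashes.
  edge-1 sheds 110 req/s to db-m: 110 each.
    db-m: 40+110 = 150 > 110
Round 2 — db-m crashes.
  db-m sheds 150 req/s: no online neighbours, lost.
No further crashes.

yes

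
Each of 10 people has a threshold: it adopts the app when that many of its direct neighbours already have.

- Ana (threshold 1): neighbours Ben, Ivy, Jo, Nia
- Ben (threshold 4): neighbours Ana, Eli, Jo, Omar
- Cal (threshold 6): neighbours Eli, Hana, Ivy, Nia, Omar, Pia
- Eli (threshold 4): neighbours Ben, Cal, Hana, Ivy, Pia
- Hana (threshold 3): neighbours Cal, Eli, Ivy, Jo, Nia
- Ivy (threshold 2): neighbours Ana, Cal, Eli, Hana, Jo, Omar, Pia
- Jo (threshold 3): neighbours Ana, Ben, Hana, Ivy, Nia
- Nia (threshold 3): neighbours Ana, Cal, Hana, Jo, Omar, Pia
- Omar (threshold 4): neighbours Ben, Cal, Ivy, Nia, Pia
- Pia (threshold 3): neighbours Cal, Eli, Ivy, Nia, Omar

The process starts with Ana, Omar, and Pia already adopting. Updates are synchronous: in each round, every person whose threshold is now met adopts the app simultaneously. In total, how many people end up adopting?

Round 1 — Ana, Omar, Pia adopt the app (initial).
Round 2 — checking thresholds:
  Ben: 2 of 4 neighbours < 4, holds.
  Cal: 2 of 6 neighbours < 6, holds.
  Eli: 1 of 5 neighbours < 4, holds.
  Ivy: 3 of 7 neighbours ≥ 2, adopts the app.
  Jo: 1 of 5 neighbours < 3, holds.
  Nia: 3 of 6 neighbours ≥ 3, adopts the app.
Round 3 — checking thresholds:
  Ben: 2 of 4 neighbours < 4, holds.
  Cal: 4 of 6 neighbours < 6, holds.
  Eli: 2 of 5 neighbours < 4, holds.
  Hana: 2 of 5 neighbours < 3, holds.
  Jo: 3 of 5 neighbours ≥ 3, adopts the app.
Round 4 — checking thresholds:
  Ben: 3 of 4 neighbours < 4, holds.
  Cal: 4 of 6 neighbours < 6, holds.
  Eli: 2 of 5 neighbours < 4, holds.
  Hana: 3 of 5 neighbours ≥ 3, adopts the app.
Round 5 — no new adoptions; cascade stops.

7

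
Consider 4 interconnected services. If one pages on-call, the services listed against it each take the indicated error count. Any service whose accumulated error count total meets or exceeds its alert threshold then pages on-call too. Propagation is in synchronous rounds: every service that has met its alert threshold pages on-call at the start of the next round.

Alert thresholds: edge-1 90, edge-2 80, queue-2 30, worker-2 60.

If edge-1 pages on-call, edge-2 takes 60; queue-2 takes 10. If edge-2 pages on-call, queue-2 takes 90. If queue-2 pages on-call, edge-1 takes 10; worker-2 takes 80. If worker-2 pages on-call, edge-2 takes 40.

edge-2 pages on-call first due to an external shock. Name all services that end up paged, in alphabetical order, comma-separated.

edge-2, queue-2, worker-2

Round 1 — edge-2 pages on-call (initial).
  queue-2: +90 → 90 ≥ 30
Round 2 — queue-2 pages on-call.
  edge-1: +10 → 10 < 90
  worker-2: +80 → 80 ≥ 60
Round 3 — worker-2 pages on-call.
No further pages.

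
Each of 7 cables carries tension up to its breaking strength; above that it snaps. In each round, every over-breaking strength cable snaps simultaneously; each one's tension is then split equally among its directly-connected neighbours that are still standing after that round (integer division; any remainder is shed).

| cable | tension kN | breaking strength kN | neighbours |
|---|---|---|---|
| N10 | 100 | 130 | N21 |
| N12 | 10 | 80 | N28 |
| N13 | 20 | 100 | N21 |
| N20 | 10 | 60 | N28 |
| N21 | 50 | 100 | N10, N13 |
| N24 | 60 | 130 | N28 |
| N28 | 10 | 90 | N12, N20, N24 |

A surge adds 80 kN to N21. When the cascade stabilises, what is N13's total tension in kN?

85

Round 1 — N21 at 130 > 100. N21 snaps.
  N21 sheds 130 kN to N10, N13: 65 each.
    N10: 100+65 = 165 > 130
    N13: 20+65 = 85 ≤ 100
Round 2 — N10 snaps.
  N10 sheds 165 kN: no online neighbours, lost.
No further breaks.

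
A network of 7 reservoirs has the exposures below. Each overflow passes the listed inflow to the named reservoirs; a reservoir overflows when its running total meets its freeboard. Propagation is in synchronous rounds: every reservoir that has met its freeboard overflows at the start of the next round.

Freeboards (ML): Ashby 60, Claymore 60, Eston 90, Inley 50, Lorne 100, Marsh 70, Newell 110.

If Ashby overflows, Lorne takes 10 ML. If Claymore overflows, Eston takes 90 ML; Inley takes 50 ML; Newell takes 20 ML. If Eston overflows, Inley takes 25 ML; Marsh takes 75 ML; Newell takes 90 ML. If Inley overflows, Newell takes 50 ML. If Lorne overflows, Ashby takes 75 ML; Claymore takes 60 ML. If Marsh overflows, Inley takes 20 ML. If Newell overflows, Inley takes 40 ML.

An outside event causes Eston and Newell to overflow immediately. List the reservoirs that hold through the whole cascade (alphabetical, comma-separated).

Ashby, Claymore, Lorne

Round 1 — Eston, Newell overflow (initial).
  Inley: +25+40 → 65 ≥ 50
  Marsh: +75 → 75 ≥ 70
Round 2 — Inley, Marsh overflow.
No further overflows.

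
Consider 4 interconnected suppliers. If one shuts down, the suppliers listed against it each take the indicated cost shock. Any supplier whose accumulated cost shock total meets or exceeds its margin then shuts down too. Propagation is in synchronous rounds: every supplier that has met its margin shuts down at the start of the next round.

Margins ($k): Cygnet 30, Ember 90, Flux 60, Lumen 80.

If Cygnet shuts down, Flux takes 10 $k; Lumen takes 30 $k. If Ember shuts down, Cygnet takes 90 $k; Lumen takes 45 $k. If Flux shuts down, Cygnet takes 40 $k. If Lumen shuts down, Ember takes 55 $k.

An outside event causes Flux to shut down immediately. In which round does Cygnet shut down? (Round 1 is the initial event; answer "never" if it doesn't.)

2

Round 1 — Flux shuts down (initial).
  Cygnet: +40 → 40 ≥ 30
Round 2 — Cygnet shuts down.
  Lumen: +30 → 30 < 80
No further shutdowns.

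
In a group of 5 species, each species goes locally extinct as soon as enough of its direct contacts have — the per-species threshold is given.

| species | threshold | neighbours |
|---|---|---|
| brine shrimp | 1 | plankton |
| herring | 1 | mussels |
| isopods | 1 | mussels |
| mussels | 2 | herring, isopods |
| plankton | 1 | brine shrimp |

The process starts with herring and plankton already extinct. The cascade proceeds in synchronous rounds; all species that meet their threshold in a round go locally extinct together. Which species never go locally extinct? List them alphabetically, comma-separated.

isopods, mussels

Round 1 — herring, plankton go locally extinct (initial).
Round 2 — checking thresholds:
  brine shrimp: 1 of 1 neighbours ≥ 1, goes locally extinct.
  mussels: 1 of 2 neighbours < 2, holds.
Round 3 — no new extinctions; cascade stops.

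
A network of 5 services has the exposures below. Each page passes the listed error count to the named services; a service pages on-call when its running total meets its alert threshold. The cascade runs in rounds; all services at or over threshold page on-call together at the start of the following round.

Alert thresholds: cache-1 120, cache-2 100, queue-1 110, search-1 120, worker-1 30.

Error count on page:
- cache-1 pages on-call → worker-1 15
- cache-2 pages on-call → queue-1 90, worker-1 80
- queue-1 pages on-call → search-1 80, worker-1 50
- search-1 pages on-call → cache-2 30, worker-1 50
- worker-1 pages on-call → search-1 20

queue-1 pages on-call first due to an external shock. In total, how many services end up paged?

Round 1 — queue-1 pages on-call (initial).
  search-1: +80 → 80 < 120
  worker-1: +50 → 50 ≥ 30
Round 2 — worker-1 pages on-call.
  search-1: +20 → 100 < 120
No further pages.

2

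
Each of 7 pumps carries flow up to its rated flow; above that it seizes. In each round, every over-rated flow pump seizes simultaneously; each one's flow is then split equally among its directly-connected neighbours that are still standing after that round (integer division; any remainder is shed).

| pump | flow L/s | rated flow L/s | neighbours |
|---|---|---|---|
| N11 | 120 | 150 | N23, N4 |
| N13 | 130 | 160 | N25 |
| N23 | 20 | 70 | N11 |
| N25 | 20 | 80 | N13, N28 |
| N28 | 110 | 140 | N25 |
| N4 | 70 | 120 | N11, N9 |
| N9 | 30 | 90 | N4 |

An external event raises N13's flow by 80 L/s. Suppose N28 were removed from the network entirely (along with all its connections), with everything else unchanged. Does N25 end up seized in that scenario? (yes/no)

yes

With N28 removed:
Round 1 — N13 at 210 > 160. N13 seizes.
  N13 sheds 210 L/s to N25: 210 each.
    N25: 20+210 = 230 > 80
Round 2 — N25 seizes.
  N25 sheds 230 L/s: no online neighbours, lost.
No further seizures.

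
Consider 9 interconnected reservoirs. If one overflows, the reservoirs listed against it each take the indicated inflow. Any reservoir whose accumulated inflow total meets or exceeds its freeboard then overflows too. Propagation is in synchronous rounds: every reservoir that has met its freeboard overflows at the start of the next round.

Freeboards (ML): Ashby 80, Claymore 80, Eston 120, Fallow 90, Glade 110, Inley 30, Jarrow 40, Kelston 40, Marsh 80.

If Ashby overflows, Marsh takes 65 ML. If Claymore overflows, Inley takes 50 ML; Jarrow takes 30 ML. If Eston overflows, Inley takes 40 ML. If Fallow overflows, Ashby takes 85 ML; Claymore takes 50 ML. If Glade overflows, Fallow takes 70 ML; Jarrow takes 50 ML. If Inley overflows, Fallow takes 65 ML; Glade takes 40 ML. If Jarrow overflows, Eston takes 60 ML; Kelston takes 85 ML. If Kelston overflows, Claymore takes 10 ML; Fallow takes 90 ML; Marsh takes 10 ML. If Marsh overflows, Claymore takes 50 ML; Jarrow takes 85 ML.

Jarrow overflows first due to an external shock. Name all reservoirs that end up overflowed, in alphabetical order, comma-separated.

Round 1 — Jarrow overflows (initial).
  Eston: +60 → 60 < 120
  Kelston: +85 → 85 ≥ 40
Round 2 — Kelston overflows.
  Claymore: +10 → 10 < 80
  Fallow: +90 → 90 ≥ 90
  Marsh: +10 → 10 < 80
Round 3 — Fallow overflows.
  Ashby: +85 → 85 ≥ 80
  Claymore: +50 → 60 < 80
Round 4 — Ashby overflows.
  Marsh: +65 → 75 < 80
No further overflows.

Ashby, Fallow, Jarrow, Kelston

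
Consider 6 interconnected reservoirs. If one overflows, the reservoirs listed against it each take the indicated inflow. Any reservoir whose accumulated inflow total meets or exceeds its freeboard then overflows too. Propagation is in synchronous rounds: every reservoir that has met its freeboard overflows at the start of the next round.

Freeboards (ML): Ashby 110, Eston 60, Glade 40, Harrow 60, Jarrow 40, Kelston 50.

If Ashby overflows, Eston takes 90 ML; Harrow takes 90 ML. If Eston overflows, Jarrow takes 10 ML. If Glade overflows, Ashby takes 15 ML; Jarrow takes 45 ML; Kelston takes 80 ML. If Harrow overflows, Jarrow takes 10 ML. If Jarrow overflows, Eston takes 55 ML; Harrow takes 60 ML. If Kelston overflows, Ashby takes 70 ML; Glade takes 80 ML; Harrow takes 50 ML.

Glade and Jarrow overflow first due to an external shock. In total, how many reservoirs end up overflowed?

Round 1 — Glade, Jarrow overflow (initial).
  Ashby: +15 → 15 < 110
  Eston: +55 → 55 < 60
  Harrow: +60 → 60 ≥ 60
  Kelston: +80 → 80 ≥ 50
Round 2 — Harrow, Kelston overflow.
  Ashby: +70 → 85 < 110
No further overflows.

4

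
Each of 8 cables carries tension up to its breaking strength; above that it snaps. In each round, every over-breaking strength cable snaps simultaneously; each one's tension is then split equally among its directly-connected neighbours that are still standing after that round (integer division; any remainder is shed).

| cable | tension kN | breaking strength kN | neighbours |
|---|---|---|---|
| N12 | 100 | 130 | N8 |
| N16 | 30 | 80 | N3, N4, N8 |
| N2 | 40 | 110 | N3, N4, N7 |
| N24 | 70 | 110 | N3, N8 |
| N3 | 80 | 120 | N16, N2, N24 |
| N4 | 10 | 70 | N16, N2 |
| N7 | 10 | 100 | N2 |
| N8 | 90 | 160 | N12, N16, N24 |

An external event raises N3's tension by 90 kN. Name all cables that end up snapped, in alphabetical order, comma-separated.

N12, N16, N24, N3, N8

Round 1 — N3 at 170 > 120. N3 snaps.
  N3 sheds 170 kN to N16, N2, N24: 56 each (2 lost).
    N16: 30+56 = 86 > 80
    N2: 40+56 = 96 ≤ 110
    N24: 70+56 = 126 > 110
Round 2 — N16, N24 snap.
  N16 sheds 86 kN to N4, N8: 43 each.
    N4: 10+43 = 53 ≤ 70
    N8: 90+43 = 133 ≤ 160
  N24 sheds 126 kN to N8: 126 each.
    N8: 133+126 = 259 > 160
Round 3 — N8 snaps.
  N8 sheds 259 kN to N12: 259 each.
    N12: 100+259 = 359 > 130
Round 4 — N12 snaps.
  N12 sheds 359 kN: no online neighbours, lost.
No further breaks.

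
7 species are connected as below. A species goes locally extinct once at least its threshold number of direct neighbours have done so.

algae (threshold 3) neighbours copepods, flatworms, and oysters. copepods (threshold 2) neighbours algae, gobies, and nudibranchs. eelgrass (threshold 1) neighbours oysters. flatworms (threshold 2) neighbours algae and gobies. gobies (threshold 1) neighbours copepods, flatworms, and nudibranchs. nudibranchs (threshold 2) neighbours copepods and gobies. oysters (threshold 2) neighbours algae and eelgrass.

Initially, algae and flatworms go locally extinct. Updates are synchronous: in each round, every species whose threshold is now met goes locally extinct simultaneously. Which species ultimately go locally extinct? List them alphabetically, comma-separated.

algae, copepods, flatworms, gobies, nudibranchs

Round 1 — algae, flatworms go locally extinct (initial).
Round 2 — checking thresholds:
  copepods: 1 of 3 neighbours < 2, below threshold.
  gobies: 1 of 3 neighbours ≥ 1, goes locally extinct.
  oysters: 1 of 2 neighbours < 2, below threshold.
Round 3 — checking thresholds:
  copepods: 2 of 3 neighbours ≥ 2, goes locally extinct.
  nudibranchs: 1 of 2 neighbours < 2, below threshold.
  oysters: 1 of 2 neighbours < 2, below threshold.
Round 4 — checking thresholds:
  nudibranchs: 2 of 2 neighbours ≥ 2, goes locally extinct.
  oysters: 1 of 2 neighbours < 2, below threshold.
Round 5 — no new extinctions; cascade stops.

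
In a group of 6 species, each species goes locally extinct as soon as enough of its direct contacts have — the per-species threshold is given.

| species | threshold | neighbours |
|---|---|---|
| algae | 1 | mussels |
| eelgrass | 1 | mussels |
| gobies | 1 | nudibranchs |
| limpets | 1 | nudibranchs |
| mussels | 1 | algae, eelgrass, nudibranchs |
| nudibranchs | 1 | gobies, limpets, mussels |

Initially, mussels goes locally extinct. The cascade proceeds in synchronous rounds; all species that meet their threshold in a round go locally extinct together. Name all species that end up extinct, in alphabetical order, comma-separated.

Round 1 — mussels goes locally extinct (initial).
Round 2 — checking thresholds:
  algae: 1 of 1 neighbours ≥ 1, goes locally extinct.
  eelgrass: 1 of 1 neighbours ≥ 1, goes locally extinct.
  nudibranchs: 1 of 3 neighbours ≥ 1, goes locally extinct.
Round 3 — checking thresholds:
  gobies: 1 of 1 neighbours ≥ 1, goes locally extinct.
  limpets: 1 of 1 neighbours ≥ 1, goes locally extinct.
Round 4 — no new extinctions; cascade stops.

algae, eelgrass, gobies, limpets, mussels, nudibranchs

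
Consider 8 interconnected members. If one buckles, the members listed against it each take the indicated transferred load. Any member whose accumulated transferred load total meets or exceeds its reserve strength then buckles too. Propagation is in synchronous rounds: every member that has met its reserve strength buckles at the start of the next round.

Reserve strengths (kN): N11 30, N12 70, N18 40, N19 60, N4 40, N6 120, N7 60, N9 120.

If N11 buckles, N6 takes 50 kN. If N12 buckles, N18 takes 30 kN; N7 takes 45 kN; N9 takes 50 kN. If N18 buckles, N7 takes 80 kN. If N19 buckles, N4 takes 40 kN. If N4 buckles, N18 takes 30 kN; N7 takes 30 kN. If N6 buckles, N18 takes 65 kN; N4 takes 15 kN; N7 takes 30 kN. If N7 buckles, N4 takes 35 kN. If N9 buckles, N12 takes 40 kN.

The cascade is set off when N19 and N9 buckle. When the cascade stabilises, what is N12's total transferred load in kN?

40

Round 1 — N19, N9 buckle (initial).
  N12: +40 → 40 < 70
  N4: +40 → 40 ≥ 40
Round 2 — N4 buckles.
  N18: +30 → 30 < 40
  N7: +30 → 30 < 60
No further bucklings.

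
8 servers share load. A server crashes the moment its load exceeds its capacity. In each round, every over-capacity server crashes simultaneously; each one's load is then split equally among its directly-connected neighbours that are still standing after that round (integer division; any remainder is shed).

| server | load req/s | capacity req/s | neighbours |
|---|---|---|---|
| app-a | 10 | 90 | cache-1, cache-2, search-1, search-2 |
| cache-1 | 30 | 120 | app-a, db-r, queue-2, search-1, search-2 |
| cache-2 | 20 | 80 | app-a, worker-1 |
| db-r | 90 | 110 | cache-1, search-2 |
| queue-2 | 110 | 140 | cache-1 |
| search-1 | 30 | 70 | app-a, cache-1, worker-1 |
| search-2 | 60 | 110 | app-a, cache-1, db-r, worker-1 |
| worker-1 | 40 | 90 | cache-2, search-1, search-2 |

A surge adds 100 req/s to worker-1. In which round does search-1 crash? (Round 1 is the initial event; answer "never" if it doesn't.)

2

Round 1 — worker-1 at 140 > 90. worker-1 crashes.
  worker-1 sheds 140 req/s to cache-2, search-1, search-2: 46 each (2 lost).
    cache-2: 20+46 = 66 ≤ 80
    search-1: 30+46 = 76 > 70
    search-2: 60+46 = 106 ≤ 110
Round 2 — search-1 crashes.
  search-1 sheds 76 req/s to app-a, cache-1: 38 each.
    app-a: 10+38 = 48 ≤ 90
    cache-1: 30+38 = 68 ≤ 120
No further crashes.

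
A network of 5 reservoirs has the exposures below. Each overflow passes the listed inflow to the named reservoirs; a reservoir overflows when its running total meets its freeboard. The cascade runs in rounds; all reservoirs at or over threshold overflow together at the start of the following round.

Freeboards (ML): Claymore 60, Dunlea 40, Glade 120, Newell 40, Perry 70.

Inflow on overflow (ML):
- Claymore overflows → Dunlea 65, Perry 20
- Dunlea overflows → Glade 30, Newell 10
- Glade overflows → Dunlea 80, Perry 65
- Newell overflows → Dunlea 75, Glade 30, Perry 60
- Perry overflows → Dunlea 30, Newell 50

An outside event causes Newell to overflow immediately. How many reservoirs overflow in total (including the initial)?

2

Round 1 — Newell overflows (initial).
  Dunlea: +75 → 75 ≥ 40
  Glade: +30 → 30 < 120
  Perry: +60 → 60 < 70
Round 2 — Dunlea overflows.
  Glade: +30 → 60 < 120
No further overflows.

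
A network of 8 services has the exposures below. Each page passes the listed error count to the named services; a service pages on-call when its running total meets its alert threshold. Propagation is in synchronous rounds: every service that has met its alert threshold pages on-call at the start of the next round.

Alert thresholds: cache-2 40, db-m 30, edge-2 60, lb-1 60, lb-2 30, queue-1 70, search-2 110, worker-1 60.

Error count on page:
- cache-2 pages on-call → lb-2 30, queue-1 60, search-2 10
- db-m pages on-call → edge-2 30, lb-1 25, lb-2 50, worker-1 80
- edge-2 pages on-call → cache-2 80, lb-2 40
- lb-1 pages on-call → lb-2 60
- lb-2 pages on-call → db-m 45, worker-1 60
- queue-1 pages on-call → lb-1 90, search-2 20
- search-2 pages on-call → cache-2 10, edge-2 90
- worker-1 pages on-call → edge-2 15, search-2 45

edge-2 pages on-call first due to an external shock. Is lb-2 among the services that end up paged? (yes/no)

yes

Round 1 — edge-2 pages on-call (initial).
  cache-2: +80 → 80 ≥ 40
  lb-2: +40 → 40 ≥ 30
Round 2 — cache-2, lb-2 page on-call.
  db-m: +45 → 45 ≥ 30
  queue-1: +60 → 60 < 70
  search-2: +10 → 10 < 110
  worker-1: +60 → 60 ≥ 60
Round 3 — db-m, worker-1 page on-call.
  lb-1: +25 → 25 < 60
  search-2: +45 → 55 < 110
No further pages.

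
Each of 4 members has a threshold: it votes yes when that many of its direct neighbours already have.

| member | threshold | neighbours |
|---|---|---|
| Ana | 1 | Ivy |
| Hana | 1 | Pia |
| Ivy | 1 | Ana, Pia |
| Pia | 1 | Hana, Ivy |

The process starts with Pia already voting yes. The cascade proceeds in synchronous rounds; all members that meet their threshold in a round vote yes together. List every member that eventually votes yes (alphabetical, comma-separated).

Ana, Hana, Ivy, Pia

Round 1 — Pia votes yes (initial).
Round 2 — checking thresholds:
  Hana: 1 of 1 neighbours ≥ 1, votes yes.
  Ivy: 1 of 2 neighbours ≥ 1, votes yes.
Round 3 — checking thresholds:
  Ana: 1 of 1 neighbours ≥ 1, votes yes.
Round 4 — no new yes votes; cascade stops.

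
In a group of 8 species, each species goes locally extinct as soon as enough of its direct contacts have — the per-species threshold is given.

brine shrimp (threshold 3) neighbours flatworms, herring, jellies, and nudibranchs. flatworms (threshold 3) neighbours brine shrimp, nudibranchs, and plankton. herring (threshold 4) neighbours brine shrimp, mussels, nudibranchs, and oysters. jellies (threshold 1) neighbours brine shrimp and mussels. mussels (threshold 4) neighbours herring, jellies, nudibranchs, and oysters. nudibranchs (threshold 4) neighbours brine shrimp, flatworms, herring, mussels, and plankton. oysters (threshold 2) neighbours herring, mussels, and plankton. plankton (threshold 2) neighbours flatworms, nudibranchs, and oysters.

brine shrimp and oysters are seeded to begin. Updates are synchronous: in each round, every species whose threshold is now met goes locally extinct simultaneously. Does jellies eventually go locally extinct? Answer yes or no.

yes

Round 1 — brine shrimp, oysters go locally extinct (initial).
Round 2 — checking thresholds:
  flatworms: 1 of 3 neighbours < 3, holds.
  herring: 2 of 4 neighbours < 4, holds.
  jellies: 1 of 2 neighbours ≥ 1, goes locally extinct.
  mussels: 1 of 4 neighbours < 4, holds.
  nudibranchs: 1 of 5 neighbours < 4, holds.
  plankton: 1 of 3 neighbours < 2, holds.
Round 3 — no new extinctions; cascade stops.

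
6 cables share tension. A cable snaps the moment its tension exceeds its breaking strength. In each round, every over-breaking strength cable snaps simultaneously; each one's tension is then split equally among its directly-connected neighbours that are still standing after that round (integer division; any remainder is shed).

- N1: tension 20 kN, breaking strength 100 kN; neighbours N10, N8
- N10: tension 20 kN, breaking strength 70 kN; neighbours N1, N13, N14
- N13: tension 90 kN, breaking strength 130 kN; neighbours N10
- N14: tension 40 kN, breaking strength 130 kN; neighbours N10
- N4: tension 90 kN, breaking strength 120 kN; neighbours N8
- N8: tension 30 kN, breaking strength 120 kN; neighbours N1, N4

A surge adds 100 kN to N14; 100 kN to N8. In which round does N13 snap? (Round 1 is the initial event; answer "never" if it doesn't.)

3

Round 1 — N14 at 140 > 130; N8 at 130 > 120. N14, N8 snap.
  N14 sheds 140 kN to N10: 140 each.
    N10: 20+140 = 160 > 70
  N8 sheds 130 kN to N1, N4: 65 each.
    N1: 20+65 = 85 ≤ 100
    N4: 90+65 = 155 > 120
Round 2 — N10, N4 snap.
  N10 sheds 160 kN to N1, N13: 80 each.
    N1: 85+80 = 165 > 100
    N13: 90+80 = 170 > 130
  N4 sheds 155 kN: no online neighbours, lost.
Round 3 — N1, N13 snap.
  N1 sheds 165 kN: no online neighbours, lost.
  N13 sheds 170 kN: no online neighbours, lost.
No further breaks.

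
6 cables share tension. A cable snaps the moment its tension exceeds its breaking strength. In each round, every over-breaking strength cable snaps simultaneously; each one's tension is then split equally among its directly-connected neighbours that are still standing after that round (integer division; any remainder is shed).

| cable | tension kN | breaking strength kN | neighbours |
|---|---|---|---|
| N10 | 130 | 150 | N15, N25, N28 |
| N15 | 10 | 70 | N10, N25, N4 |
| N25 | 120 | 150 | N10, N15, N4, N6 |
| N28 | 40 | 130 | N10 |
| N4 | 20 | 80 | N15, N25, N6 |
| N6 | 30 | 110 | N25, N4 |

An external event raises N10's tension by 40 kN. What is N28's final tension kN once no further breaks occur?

96

Round 1 — N10 at 170 > 150. N10 snaps.
  N10 sheds 170 kN to N15, N25, N28: 56 each (2 lost).
    N15: 10+56 = 66 ≤ 70
    N25: 120+56 = 176 > 150
    N28: 40+56 = 96 ≤ 130
Round 2 — N25 snaps.
  N25 sheds 176 kN to N15, N4, N6: 58 each (2 lost).
    N15: 66+58 = 124 > 70
    N4: 20+58 = 78 ≤ 80
    N6: 30+58 = 88 ≤ 110
Round 3 — N15 snaps.
  N15 sheds 124 kN to N4: 124 each.
    N4: 78+124 = 202 > 80
Round 4 — N4 snaps.
  N4 sheds 202 kN to N6: 202 each.
    N6: 88+202 = 290 > 110
Round 5 — N6 snaps.
  N6 sheds 290 kN: no online neighbours, lost.
No further breaks.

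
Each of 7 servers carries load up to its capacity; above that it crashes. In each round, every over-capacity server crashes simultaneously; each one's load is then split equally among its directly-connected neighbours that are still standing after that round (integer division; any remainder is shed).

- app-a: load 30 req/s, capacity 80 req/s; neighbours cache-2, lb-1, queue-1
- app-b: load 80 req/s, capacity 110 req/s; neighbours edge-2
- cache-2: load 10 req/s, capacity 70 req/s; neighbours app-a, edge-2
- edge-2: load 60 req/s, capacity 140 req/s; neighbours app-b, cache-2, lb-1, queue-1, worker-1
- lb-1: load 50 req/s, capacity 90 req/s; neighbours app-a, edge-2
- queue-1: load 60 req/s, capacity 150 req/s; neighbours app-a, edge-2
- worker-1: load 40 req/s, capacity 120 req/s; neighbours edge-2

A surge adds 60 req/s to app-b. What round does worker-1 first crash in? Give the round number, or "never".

never

Round 1 — app-b at 140 > 110. app-b crashes.
  app-b sheds 140 req/s to edge-2: 140 each.
    edge-2: 60+140 = 200 > 140
Round 2 — edge-2 crashes.
  edge-2 sheds 200 req/s to cache-2, lb-1, queue-1, worker-1: 50 each.
    cache-2: 10+50 = 60 ≤ 70
    lb-1: 50+50 = 100 > 90
    queue-1: 60+50 = 110 ≤ 150
    worker-1: 40+50 = 90 ≤ 120
Round 3 — lb-1 crashes.
  lb-1 sheds 100 req/s to app-a: 100 each.
    app-a: 30+100 = 130 > 80
Round 4 — app-a crashes.
  app-a sheds 130 req/s to cache-2, queue-1: 65 each.
    cache-2: 60+65 = 125 > 70
    queue-1: 110+65 = 175 > 150
Round 5 — cache-2, queue-1 crash.
  cache-2 sheds 125 req/s: no online neighbours, lost.
  queue-1 sheds 175 req/s: no online neighbours, lost.
No further crashes.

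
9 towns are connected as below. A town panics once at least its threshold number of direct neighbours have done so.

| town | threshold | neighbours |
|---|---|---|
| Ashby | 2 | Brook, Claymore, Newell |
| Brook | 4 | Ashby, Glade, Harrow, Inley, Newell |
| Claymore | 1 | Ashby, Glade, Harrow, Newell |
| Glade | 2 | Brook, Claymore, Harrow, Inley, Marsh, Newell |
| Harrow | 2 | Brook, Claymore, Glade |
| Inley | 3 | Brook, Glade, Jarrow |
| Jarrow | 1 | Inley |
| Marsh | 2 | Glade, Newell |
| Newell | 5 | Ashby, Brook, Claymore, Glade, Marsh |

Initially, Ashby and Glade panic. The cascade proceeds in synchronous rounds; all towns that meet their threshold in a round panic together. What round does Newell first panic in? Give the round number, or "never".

never

Round 1 — Ashby, Glade panic (initial).
Round 2 — checking thresholds:
  Brook: 2 of 5 neighbours < 4, holds.
  Claymore: 2 of 4 neighbours ≥ 1, panics.
  Harrow: 1 of 3 neighbours < 2, holds.
  Inley: 1 of 3 neighbours < 3, holds.
  Marsh: 1 of 2 neighbours < 2, holds.
  Newell: 2 of 5 neighbours < 5, holds.
Round 3 — checking thresholds:
  Brook: 2 of 5 neighbours < 4, holds.
  Harrow: 2 of 3 neighbours ≥ 2, panics.
  Inley: 1 of 3 neighbours < 3, holds.
  Marsh: 1 of 2 neighbours < 2, holds.
  Newell: 3 of 5 neighbours < 5, holds.
Round 4 — no new panics; cascade stops.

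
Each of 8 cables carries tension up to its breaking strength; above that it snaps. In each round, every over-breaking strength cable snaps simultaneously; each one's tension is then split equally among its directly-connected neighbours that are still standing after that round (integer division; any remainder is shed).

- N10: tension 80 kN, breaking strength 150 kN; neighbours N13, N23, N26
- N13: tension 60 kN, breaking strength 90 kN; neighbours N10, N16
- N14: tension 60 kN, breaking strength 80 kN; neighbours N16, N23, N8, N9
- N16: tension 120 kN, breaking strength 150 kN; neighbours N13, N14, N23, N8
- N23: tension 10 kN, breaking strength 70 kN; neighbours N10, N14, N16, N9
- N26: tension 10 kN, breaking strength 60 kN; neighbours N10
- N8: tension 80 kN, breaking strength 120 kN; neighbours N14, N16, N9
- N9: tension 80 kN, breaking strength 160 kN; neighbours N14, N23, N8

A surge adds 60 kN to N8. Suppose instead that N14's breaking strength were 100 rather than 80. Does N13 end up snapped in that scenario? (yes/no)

yes

With N14's breaking strength at 100:
Round 1 — N8 at 140 > 120. N8 snaps.
  N8 sheds 140 kN to N14, N16, N9: 46 each (2 lost).
    N14: 60+46 = 106 > 100
    N16: 120+46 = 166 > 150
    N9: 80+46 = 126 ≤ 160
Round 2 — N14, N16 snap.
  N14 sheds 106 kN to N23, N9: 53 each.
    N23: 10+53 = 63 ≤ 70
    N9: 126+53 = 179 > 160
  N16 sheds 166 kN to N13, N23: 83 each.
    N13: 60+83 = 143 > 90
    N23: 63+83 = 146 > 70
Round 3 — N13, N23, N9 snap.
  N13 sheds 143 kN to N10: 143 each.
    N10: 80+143 = 223 > 150
  N23 sheds 146 kN to N10: 146 each.
    N10: 223+146 = 369 > 150
  N9 sheds 179 kN: no online neighbours, lost.
Round 4 — N10 snaps.
  N10 sheds 369 kN to N26: 369 each.
    N26: 10+369 = 379 > 60
Round 5 — N26 snaps.
  N26 sheds 379 kN: no online neighbours, lost.
No further breaks.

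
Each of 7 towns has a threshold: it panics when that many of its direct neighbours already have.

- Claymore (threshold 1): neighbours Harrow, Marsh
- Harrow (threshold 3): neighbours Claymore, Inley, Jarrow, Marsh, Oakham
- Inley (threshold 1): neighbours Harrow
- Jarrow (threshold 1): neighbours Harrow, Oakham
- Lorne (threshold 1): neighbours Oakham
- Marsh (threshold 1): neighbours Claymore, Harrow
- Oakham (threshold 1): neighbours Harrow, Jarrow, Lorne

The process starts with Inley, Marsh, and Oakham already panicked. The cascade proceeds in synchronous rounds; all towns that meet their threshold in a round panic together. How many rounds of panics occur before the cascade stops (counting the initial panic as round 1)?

Round 1 — Inley, Marsh, Oakham panic (initial).
Round 2 — checking thresholds:
  Claymore: 1 of 2 neighbours ≥ 1, panics.
  Harrow: 3 of 5 neighbours ≥ 3, panics.
  Jarrow: 1 of 2 neighbours ≥ 1, panics.
  Lorne: 1 of 1 neighbours ≥ 1, panics.
Round 3 — no new panics; cascade stops.

2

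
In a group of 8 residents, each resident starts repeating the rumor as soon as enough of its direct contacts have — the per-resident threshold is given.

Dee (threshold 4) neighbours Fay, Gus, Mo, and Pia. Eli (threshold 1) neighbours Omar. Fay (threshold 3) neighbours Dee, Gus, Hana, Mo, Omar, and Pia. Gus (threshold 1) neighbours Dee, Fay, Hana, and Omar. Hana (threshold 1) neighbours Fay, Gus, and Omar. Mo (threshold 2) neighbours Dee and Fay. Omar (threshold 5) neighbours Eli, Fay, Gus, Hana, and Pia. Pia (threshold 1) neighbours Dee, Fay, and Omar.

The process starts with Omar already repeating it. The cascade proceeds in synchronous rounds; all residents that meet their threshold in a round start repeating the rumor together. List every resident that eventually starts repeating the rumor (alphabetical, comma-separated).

Eli, Fay, Gus, Hana, Omar, Pia

Round 1 — Omar starts repeating the rumor (initial).
Round 2 — checking thresholds:
  Eli: 1 of 1 neighbours ≥ 1, starts repeating the rumor.
  Fay: 1 of 6 neighbours < 3, not yet.
  Gus: 1 of 4 neighbours ≥ 1, starts repeating the rumor.
  Hana: 1 of 3 neighbours ≥ 1, starts repeating the rumor.
  Pia: 1 of 3 neighbours ≥ 1, starts repeating the rumor.
Round 3 — checking thresholds:
  Dee: 2 of 4 neighbours < 4, not yet.
  Fay: 4 of 6 neighbours ≥ 3, starts repeating the rumor.
Round 4 — no new spreads; cascade stops.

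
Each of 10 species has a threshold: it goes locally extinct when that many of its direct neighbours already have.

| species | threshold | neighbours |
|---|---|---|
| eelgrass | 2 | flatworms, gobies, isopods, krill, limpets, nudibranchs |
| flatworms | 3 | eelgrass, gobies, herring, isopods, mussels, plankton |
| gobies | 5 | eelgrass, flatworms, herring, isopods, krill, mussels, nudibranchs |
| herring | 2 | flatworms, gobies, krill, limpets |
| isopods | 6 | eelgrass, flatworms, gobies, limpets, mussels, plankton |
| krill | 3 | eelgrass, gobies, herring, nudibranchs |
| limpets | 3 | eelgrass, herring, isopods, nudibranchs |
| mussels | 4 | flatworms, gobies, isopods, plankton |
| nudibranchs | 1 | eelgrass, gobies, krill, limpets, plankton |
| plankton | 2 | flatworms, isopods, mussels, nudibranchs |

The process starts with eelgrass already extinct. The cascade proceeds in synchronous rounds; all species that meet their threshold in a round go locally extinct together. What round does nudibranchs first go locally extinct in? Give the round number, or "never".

2

Round 1 — eelgrass goes locally extinct (initial).
Round 2 — checking thresholds:
  flatworms: 1 of 6 neighbours < 3, holds.
  gobies: 1 of 7 neighbours < 5, holds.
  isopods: 1 of 6 neighbours < 6, holds.
  krill: 1 of 4 neighbours < 3, holds.
  limpets: 1 of 4 neighbours < 3, holds.
  nudibranchs: 1 of 5 neighbours ≥ 1, goes locally extinct.
Round 3 — no new extinctions; cascade stops.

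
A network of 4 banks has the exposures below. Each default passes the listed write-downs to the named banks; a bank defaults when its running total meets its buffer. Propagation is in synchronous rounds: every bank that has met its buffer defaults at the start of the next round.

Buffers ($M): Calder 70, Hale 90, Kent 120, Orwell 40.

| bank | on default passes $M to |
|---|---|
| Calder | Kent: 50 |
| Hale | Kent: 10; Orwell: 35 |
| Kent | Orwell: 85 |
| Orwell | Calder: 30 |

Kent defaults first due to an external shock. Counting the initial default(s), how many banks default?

2

Round 1 — Kent defaults (initial).
  Orwell: +85 → 85 ≥ 40
Round 2 — Orwell defaults.
  Calder: +30 → 30 < 70
No further defaults.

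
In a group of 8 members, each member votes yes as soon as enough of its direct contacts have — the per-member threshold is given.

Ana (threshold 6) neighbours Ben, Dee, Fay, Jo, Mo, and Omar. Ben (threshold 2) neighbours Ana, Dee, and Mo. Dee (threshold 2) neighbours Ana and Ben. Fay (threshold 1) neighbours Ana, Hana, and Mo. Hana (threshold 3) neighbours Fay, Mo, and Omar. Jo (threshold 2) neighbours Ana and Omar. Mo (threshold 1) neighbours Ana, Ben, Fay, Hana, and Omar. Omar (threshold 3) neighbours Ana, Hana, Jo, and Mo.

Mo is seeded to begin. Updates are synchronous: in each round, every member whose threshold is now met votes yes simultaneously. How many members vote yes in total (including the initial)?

Round 1 — Mo votes yes (initial).
Round 2 — checking thresholds:
  Ana: 1 of 6 neighbours < 6, not yet.
  Ben: 1 of 3 neighbours < 2, not yet.
  Fay: 1 of 3 neighbours ≥ 1, votes yes.
  Hana: 1 of 3 neighbours < 3, not yet.
  Omar: 1 of 4 neighbours < 3, not yet.
Round 3 — no new yes votes; cascade stops.

2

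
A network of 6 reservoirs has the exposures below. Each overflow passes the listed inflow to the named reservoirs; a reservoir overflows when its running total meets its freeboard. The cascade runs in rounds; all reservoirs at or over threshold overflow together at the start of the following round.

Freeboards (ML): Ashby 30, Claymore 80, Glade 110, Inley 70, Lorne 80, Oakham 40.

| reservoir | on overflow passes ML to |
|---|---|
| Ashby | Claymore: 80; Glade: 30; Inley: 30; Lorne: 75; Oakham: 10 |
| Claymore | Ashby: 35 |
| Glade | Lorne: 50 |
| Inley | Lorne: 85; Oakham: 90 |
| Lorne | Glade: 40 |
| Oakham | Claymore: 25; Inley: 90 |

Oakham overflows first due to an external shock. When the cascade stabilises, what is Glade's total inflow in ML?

40

Round 1 — Oakham overflows (initial).
  Claymore: +25 → 25 < 80
  Inley: +90 → 90 ≥ 70
Round 2 — Inley overflows.
  Lorne: +85 → 85 ≥ 80
Round 3 — Lorne overflows.
  Glade: +40 → 40 < 110
No further overflows.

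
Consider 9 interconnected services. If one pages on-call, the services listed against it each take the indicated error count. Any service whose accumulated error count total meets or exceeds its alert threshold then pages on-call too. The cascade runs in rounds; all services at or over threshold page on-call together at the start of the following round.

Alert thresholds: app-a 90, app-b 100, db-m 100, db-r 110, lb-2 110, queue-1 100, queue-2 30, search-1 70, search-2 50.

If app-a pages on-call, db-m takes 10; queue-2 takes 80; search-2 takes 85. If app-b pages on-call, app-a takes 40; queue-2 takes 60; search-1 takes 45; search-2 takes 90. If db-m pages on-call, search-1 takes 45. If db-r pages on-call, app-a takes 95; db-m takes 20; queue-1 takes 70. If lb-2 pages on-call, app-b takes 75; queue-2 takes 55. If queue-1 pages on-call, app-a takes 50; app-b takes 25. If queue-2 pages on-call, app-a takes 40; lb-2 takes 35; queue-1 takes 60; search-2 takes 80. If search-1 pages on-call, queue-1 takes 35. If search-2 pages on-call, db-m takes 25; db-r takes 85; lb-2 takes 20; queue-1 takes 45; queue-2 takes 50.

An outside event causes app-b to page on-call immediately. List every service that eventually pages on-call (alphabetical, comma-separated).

app-a, app-b, queue-1, queue-2, search-2

Round 1 — app-b pages on-call (initial).
  app-a: +40 → 40 < 90
  queue-2: +60 → 60 ≥ 30
  search-1: +45 → 45 < 70
  search-2: +90 → 90 ≥ 50
Round 2 — queue-2, search-2 page on-call.
  app-a: +40 → 80 < 90
  db-m: +25 → 25 < 100
  db-r: +85 → 85 < 110
  lb-2: +35+20 → 55 < 110
  queue-1: +60+45 → 105 ≥ 100
Round 3 — queue-1 pages on-call.
  app-a: +50 → 130 ≥ 90
Round 4 — app-a pages on-call.
  db-m: +10 → 35 < 100
No further pages.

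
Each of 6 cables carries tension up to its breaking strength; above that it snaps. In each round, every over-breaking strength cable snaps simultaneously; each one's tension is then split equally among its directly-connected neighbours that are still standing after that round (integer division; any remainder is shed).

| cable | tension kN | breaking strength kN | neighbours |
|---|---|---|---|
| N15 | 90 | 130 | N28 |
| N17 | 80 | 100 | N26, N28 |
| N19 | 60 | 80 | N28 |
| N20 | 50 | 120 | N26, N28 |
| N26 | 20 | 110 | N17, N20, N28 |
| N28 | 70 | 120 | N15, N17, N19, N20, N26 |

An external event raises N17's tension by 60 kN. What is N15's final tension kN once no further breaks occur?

Round 1 — N17 at 140 > 100. N17 snaps.
  N17 sheds 140 kN to N26, N28: 70 each.
    N26: 20+70 = 90 ≤ 110
    N28: 70+70 = 140 > 120
Round 2 — N28 snaps.
  N28 sheds 140 kN to N15, N19, N20, N26: 35 each.
    N15: 90+35 = 125 ≤ 130
    N19: 60+35 = 95 > 80
    N20: 50+35 = 85 ≤ 120
    N26: 90+35 = 125 > 110
Round 3 — N19, N26 snap.
  N19 sheds 95 kN: no online neighbours, lost.
  N26 sheds 125 kN to N20: 125 each.
    N20: 85+125 = 210 > 120
Round 4 — N20 snaps.
  N20 sheds 210 kN: no online neighbours, lost.
No further breaks.

125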